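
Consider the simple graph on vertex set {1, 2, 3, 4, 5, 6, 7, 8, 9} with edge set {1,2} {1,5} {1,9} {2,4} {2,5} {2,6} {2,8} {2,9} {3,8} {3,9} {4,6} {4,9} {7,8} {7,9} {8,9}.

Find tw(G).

2

A width-2 tree decomposition is:
Bags: B1 = {1, 2, 9}  B2 = {2, 8, 9}  B3 = {3, 8, 9}  B4 = {2, 4, 9}  B5 = {2, 4, 6}  B6 = {7, 8, 9}  B7 = {1, 2, 5}
Tree: B1–B2, B2–B3, B2–B4, B4–B5, B3–B6, B1–B7
Every bag has size at most 3, so the width is 3 − 1 = 2 and tw(G) ≤ 2. Conversely, {2, 8, 9} is a clique of size 3, and the vertices of any clique must share a bag in every tree decomposition; so some bag has ≥ 3 vertices and tw(G) ≥ 2. Combining the bounds, tw(G) = 2.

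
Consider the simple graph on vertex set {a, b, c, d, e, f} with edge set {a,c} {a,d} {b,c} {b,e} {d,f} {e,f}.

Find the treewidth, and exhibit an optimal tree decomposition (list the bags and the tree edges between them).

The largest bag has 3 vertices, giving width 2; this decomposition certifies tw(G) ≤ 2. For the lower bound, G contains the cycle c–a–d–f–e–b–c, so G is not a forest; only forests have treewidth ≤ 1, hence tw(G) ≥ 2. Hence tw(G) = 2 exactly.

Treewidth 2.
Bags: B1 = {a, c, d}  B2 = {c, d, f}  B3 = {c, e, f}  B4 = {b, c, e}
Tree: B1–B2, B2–B3, B3–B4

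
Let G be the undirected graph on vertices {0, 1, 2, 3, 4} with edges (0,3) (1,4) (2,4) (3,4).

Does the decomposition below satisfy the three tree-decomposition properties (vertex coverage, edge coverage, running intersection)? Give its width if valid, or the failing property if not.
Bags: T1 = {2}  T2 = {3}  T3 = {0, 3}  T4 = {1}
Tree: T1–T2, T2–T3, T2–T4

A tree decomposition must satisfy three properties: every vertex lies in some bag; for every edge, both endpoints lie together in some bag; and for every vertex, the bags containing it form a connected subtree. Here vertex 4 appears in no bag, so the decomposition is invalid.

No — vertex 4 appears in no bag.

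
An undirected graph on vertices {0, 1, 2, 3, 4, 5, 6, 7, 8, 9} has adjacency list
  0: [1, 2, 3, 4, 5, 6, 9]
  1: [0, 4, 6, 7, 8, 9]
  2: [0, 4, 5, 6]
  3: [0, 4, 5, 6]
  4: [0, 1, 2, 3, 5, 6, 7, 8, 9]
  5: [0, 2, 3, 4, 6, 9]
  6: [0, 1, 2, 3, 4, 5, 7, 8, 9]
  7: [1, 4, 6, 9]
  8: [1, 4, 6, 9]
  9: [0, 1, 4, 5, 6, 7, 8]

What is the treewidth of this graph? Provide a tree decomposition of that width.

Each bag holds 5 vertices, so the decomposition has width 4, which upper-bounds the treewidth. On the other hand G contains the 5-clique {0, 1, 4, 6, 9}. A clique must lie in a single bag of any decomposition, so no decomposition can have width below 4. Therefore the treewidth is 4.

Treewidth 4.
Bags: B1 = {0, 1, 4, 6, 9}  B2 = {0, 4, 5, 6, 9}  B3 = {0, 3, 4, 5, 6}  B4 = {1, 4, 6, 7, 9}  B5 = {1, 4, 6, 8, 9}  B6 = {0, 2, 4, 5, 6}
Tree: B1–B2, B2–B3, B1–B4, B4–B5, B3–B6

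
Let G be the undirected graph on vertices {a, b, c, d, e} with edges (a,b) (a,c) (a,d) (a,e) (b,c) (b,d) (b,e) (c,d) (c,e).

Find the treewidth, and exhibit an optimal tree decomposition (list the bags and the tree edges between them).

The largest bag has 4 vertices, giving width 3; this decomposition certifies tw(G) ≤ 3. For the lower bound, the 4 vertices {a, b, c, d} are pairwise adjacent, and any tree decomposition puts a clique entirely inside one bag — forcing width ≥ 3. Hence tw(G) = 3 exactly.

Treewidth 3.
One optimal decomposition is:
Bags: B1 = {a, b, c, e}  B2 = {a, b, c, d}
Tree: B1–B2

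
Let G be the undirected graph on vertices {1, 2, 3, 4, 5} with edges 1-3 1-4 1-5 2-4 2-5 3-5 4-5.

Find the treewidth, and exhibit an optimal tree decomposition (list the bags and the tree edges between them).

Each bag holds 3 vertices, so the decomposition has width 2, which upper-bounds the treewidth. On the other hand G contains the 3-clique {1, 3, 5}. A clique must lie in a single bag of any decomposition, so no decomposition can have width below 2. Combining the bounds, tw(G) = 2.

Treewidth 2.
Bags: B1 = {1, 4, 5}  B2 = {2, 4, 5}  B3 = {1, 3, 5}
Tree: B1–B2, B1–B3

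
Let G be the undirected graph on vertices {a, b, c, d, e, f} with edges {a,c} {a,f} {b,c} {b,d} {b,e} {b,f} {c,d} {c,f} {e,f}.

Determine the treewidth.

A width-2 tree decomposition is:
Bags: B1 = {b, c, f}  B2 = {b, c, d}  B3 = {b, e, f}  B4 = {a, c, f}
Tree: B1–B2, B1–B3, B1–B4
The largest bag has 3 vertices, giving width 2; this decomposition certifies tw(G) ≤ 2. Conversely, {b, e, f} is a clique of size 3, and the vertices of any clique must share a bag in every tree decomposition; so some bag has ≥ 3 vertices and tw(G) ≥ 2. Combining the bounds, tw(G) = 2.

2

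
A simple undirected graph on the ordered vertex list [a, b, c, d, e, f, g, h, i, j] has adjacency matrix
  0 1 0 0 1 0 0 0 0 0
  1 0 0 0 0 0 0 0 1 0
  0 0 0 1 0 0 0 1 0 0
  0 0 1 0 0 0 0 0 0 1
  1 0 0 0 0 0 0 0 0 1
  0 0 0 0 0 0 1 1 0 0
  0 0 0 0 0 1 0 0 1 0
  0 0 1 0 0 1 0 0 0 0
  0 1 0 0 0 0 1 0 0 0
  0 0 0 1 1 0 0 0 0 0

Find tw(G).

2

A width-2 tree decomposition is:
Bags: B1 = {a, b, e}  B2 = {b, e, i}  B3 = {e, g, i}  B4 = {e, f, g}  B5 = {e, f, h}  B6 = {c, e, h}  B7 = {c, d, e}  B8 = {d, e, j}
Tree: B1–B2, B2–B3, B3–B4, B4–B5, B5–B6, B6–B7, B7–B8
Each bag holds 3 vertices, so the decomposition has width 2, which upper-bounds the treewidth. Since e–a–b–i–g–f–h–c–d–j–e is a cycle in G, G is not acyclic. Forests are exactly the graphs of treewidth ≤ 1, so tw(G) ≥ 2. Combining the bounds, tw(G) = 2.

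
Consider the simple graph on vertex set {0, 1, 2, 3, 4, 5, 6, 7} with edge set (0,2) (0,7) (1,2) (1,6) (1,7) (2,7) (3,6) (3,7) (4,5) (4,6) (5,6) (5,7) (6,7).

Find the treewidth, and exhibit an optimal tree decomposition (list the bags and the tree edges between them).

Each bag holds 3 vertices, so the decomposition has width 2, which upper-bounds the treewidth. Conversely, {4, 5, 6} is a clique of size 3, and the vertices of any clique must share a bag in every tree decomposition; so some bag has ≥ 3 vertices and tw(G) ≥ 2. Combining the bounds, tw(G) = 2.

Treewidth 2.
One such decomposition:
Bags: B1 = {5, 6, 7}  B2 = {1, 6, 7}  B3 = {1, 2, 7}  B4 = {4, 5, 6}  B5 = {3, 6, 7}  B6 = {0, 2, 7}
Tree: B1–B2, B2–B3, B1–B4, B1–B5, B3–B6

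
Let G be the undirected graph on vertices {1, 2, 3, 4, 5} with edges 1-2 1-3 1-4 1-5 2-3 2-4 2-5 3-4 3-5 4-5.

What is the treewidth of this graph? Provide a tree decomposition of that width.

With just one bag of size 5, the width is 5 − 1 = 4, so tw(G) ≤ 4. Conversely, {1, 2, 3, 4, 5} is a clique of size 5, and the vertices of any clique must share a bag in every tree decomposition; so some bag has ≥ 5 vertices and tw(G) ≥ 4. Hence tw(G) = 4 exactly.

Treewidth 4.
One optimal decomposition is:
Bags: B1 = {1, 2, 3, 4, 5}
Tree: (single bag)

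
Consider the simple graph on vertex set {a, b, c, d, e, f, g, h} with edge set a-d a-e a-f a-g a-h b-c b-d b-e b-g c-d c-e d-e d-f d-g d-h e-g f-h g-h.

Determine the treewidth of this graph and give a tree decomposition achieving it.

Treewidth 3.
One optimal decomposition is:
Bags: B1 = {a, d, g, h}  B2 = {a, d, e, g}  B3 = {b, d, e, g}  B4 = {a, d, f, h}  B5 = {b, c, d, e}
Tree: B1–B2, B2–B3, B1–B4, B3–B5

The largest bag has 4 vertices, giving width 3; this decomposition certifies tw(G) ≤ 3. On the other hand G contains the 4-clique {a, d, e, g}. A clique must lie in a single bag of any decomposition, so no decomposition can have width below 3. Therefore the treewidth is 3.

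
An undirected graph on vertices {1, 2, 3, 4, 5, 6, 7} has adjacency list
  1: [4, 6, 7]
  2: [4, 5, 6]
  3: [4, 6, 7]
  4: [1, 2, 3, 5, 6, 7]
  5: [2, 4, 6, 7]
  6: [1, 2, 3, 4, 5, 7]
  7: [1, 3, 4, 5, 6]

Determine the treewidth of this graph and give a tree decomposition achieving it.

Treewidth 3.
One such decomposition:
Bags: B1 = {4, 5, 6, 7}  B2 = {2, 4, 5, 6}  B3 = {1, 4, 6, 7}  B4 = {3, 4, 6, 7}
Tree: B1–B2, B1–B3, B3–B4

The largest bag has 4 vertices, giving width 3; this decomposition certifies tw(G) ≤ 3. Conversely, {2, 4, 5, 6} is a clique of size 4, and the vertices of any clique must share a bag in every tree decomposition; so some bag has ≥ 4 vertices and tw(G) ≥ 3. Combining the bounds, tw(G) = 3.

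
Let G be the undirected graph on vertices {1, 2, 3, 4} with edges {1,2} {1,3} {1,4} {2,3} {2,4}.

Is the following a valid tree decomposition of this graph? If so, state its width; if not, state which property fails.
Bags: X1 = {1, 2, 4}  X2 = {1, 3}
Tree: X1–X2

No — edge (2,3) lies in no bag.

A tree decomposition must satisfy three properties: every vertex lies in some bag; for every edge, both endpoints lie together in some bag; and for every vertex, the bags containing it form a connected subtree. Here edge (2,3) lies in no bag, so the decomposition is invalid.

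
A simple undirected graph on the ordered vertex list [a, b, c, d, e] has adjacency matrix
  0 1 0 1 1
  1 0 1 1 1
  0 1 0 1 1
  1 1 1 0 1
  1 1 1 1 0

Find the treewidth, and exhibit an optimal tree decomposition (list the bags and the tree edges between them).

Treewidth 3.
One such decomposition:
Bags: B1 = {b, c, d, e}  B2 = {a, b, d, e}
Tree: B1–B2

The largest bag has 4 vertices, giving width 3; this decomposition certifies tw(G) ≤ 3. For the lower bound, the 4 vertices {b, c, d, e} are pairwise adjacent, and any tree decomposition puts a clique entirely inside one bag — forcing width ≥ 3. Combining the bounds, tw(G) = 3.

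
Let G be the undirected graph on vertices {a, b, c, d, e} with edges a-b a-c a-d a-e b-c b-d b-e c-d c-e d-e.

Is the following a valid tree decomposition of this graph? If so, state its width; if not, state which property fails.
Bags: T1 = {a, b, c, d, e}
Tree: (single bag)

Yes; width 4.

Vertex coverage: the bags together contain {a, b, c, d, e}, the full vertex set. Edge coverage: each edge of G has both endpoints in at least one bag. Running intersection: for every vertex, the bags containing it form a connected subtree. All three properties hold, so this is a valid tree decomposition of width max|bag| − 1 = 4, and hence tw(G) ≤ 4.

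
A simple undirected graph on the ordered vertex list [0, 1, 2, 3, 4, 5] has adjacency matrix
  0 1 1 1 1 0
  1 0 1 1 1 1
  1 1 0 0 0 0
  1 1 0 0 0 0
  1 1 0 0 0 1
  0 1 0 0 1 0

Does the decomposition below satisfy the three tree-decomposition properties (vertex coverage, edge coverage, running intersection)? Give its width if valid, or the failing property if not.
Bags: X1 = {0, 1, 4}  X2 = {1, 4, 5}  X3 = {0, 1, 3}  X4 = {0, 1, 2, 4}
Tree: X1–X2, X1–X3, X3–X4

A tree decomposition must satisfy three properties: every vertex lies in some bag; for every edge, both endpoints lie together in some bag; and for every vertex, the bags containing it form a connected subtree. Here bags containing vertex 4 are not connected in the tree, so the decomposition is invalid.

No — bags containing vertex 4 are not connected in the tree.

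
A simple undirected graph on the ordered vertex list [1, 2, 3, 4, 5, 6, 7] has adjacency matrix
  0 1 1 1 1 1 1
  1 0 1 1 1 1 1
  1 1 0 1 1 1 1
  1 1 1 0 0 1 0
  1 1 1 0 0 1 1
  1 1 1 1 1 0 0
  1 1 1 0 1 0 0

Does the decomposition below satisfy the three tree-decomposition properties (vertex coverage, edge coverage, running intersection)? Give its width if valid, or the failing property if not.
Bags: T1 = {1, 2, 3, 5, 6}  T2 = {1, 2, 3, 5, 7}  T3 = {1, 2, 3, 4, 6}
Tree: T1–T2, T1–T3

Yes; width 4.

Every vertex of G appears in some bag (union = {1, 2, 3, 4, 5, 6, 7}); every edge is covered by a bag; and for each vertex v the set of bags containing v is connected in the bag tree. The decomposition is therefore valid. The largest bag has 5 vertices, so the width is 4.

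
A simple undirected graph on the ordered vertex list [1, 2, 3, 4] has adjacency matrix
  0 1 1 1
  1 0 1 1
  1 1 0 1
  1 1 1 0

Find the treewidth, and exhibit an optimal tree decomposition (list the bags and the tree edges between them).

Treewidth 3.
Bags: B1 = {1, 2, 3, 4}
Tree: (single bag)

A single bag containing all 4 vertices is trivially a valid decomposition of width 3. Conversely, {1, 2, 3, 4} is a clique of size 4, and the vertices of any clique must share a bag in every tree decomposition; so some bag has ≥ 4 vertices and tw(G) ≥ 3. Therefore the treewidth is 3.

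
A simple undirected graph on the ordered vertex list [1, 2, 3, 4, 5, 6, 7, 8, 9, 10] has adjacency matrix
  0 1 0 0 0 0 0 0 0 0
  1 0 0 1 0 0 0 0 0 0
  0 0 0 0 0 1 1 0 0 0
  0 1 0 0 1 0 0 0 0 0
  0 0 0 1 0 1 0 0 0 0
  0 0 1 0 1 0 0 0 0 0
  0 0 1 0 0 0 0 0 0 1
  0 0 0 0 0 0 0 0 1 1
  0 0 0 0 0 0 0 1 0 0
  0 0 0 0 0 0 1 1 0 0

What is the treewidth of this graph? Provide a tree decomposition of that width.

Treewidth 1.
One optimal decomposition is:
Bags: B1 = {8, 9}  B2 = {8, 10}  B3 = {7, 10}  B4 = {3, 7}  B5 = {3, 6}  B6 = {5, 6}  B7 = {4, 5}  B8 = {2, 4}  B9 = {1, 2}
Tree: B1–B2, B2–B3, B3–B4, B4–B5, B5–B6, B6–B7, B7–B8, B8–B9

Every bag has size at most 2, so the width is 2 − 1 = 1 and tw(G) ≤ 1. Any graph with an edge has treewidth ≥ 1, and G has the edge 9–8. Combining the bounds, tw(G) = 1.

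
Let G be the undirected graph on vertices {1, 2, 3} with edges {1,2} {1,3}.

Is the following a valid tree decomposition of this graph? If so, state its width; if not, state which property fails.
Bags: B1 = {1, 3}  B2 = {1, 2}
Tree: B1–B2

Vertex coverage: the bags together contain {1, 2, 3}, the full vertex set. Edge coverage: each edge of G has both endpoints in at least one bag. Running intersection: for every vertex, the bags containing it form a connected subtree. All three properties hold, so this is a valid tree decomposition of width max|bag| − 1 = 1, and hence tw(G) ≤ 1.

Yes; width 1.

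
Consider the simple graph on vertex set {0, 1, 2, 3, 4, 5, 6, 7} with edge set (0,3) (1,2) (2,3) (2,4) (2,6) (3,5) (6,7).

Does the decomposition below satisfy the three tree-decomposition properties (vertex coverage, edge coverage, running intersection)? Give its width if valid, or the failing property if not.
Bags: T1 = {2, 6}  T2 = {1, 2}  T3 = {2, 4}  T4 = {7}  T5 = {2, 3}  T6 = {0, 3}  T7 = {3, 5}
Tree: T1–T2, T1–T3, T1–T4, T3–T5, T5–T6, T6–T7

A tree decomposition must satisfy three properties: every vertex lies in some bag; for every edge, both endpoints lie together in some bag; and for every vertex, the bags containing it form a connected subtree. Here edge (6,7) lies in no bag, so the decomposition is invalid.

No — edge (6,7) lies in no bag.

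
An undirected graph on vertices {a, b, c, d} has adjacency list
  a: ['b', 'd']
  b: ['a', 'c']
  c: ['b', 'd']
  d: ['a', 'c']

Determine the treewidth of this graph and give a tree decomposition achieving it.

Every bag has size at most 3, so the width is 3 − 1 = 2 and tw(G) ≤ 2. The edges b–c–d–a–b form a cycle, so G is not a tree and its treewidth is at least 2. Hence tw(G) = 2 exactly.

Treewidth 2.
One optimal decomposition is:
Bags: B1 = {b, c, d}  B2 = {a, b, d}
Tree: B1–B2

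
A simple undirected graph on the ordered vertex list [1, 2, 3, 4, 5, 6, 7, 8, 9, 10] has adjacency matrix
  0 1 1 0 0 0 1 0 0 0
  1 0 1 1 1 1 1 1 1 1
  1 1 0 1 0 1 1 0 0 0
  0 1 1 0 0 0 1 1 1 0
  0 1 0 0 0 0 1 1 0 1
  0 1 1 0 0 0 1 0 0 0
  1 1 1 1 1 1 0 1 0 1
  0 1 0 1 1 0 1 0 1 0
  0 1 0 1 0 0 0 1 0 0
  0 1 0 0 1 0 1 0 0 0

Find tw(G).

A width-3 tree decomposition is:
Bags: B1 = {2, 3, 4, 7}  B2 = {2, 4, 7, 8}  B3 = {2, 5, 7, 8}  B4 = {2, 4, 8, 9}  B5 = {1, 2, 3, 7}  B6 = {2, 5, 7, 10}  B7 = {2, 3, 6, 7}
Tree: B1–B2, B2–B3, B2–B4, B1–B5, B3–B6, B1–B7
Each bag holds 4 vertices, so the decomposition has width 3, which upper-bounds the treewidth. For the lower bound, the 4 vertices {2, 4, 8, 9} are pairwise adjacent, and any tree decomposition puts a clique entirely inside one bag — forcing width ≥ 3. Hence tw(G) = 3 exactly.

3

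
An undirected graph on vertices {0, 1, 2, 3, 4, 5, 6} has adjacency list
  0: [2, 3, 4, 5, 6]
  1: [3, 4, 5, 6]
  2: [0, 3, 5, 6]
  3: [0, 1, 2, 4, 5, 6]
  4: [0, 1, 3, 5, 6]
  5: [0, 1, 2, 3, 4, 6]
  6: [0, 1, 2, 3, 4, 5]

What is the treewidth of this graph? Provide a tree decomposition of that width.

Treewidth 4.
One optimal decomposition is:
Bags: B1 = {0, 3, 4, 5, 6}  B2 = {1, 3, 4, 5, 6}  B3 = {0, 2, 3, 5, 6}
Tree: B1–B2, B1–B3

The largest bag has 5 vertices, giving width 4; this decomposition certifies tw(G) ≤ 4. For the lower bound, the 5 vertices {0, 2, 3, 5, 6} are pairwise adjacent, and any tree decomposition puts a clique entirely inside one bag — forcing width ≥ 4. The upper and lower bounds meet at 4, so that is the treewidth.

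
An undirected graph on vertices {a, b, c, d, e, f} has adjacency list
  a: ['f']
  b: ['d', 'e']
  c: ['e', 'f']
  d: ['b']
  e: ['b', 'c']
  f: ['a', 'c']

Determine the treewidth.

A width-1 tree decomposition is:
Bags: B1 = {b, d}  B2 = {b, e}  B3 = {c, e}  B4 = {c, f}  B5 = {a, f}
Tree: B1–B2, B2–B3, B3–B4, B4–B5
Every bag has size at most 2, so the width is 2 − 1 = 1 and tw(G) ≤ 1. Any graph with an edge has treewidth ≥ 1, and G has the edge d–b. The upper and lower bounds meet at 1, so that is the treewidth.

1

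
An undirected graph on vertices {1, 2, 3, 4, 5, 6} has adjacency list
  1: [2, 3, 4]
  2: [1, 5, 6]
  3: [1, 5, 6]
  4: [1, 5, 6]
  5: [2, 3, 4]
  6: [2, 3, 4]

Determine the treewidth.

A width-3 tree decomposition is:
Bags: B1 = {1, 4, 5, 6}  B2 = {1, 2, 5, 6}  B3 = {1, 3, 5, 6}
Tree: B1–B2, B2–B3
Every bag has size at most 4, so the width is 4 − 1 = 3 and tw(G) ≤ 3. For the lower bound: the 4 vertex sets {1,4}, {2,5}, {6}, {3} are disjoint, each induces a connected subgraph, and every pair is joined by at least one edge of G. Contracting each set to a single vertex therefore yields K_{4} as a minor, and since treewidth is minor-monotone, tw(G) ≥ tw(K_{4}) = 3. Combining the bounds, tw(G) = 3.

3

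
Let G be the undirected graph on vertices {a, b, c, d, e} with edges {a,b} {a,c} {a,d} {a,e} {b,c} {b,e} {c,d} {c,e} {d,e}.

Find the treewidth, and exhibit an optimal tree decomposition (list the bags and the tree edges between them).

Every bag has size at most 4, so the width is 4 − 1 = 3 and tw(G) ≤ 3. Conversely, {a, c, d, e} is a clique of size 4, and the vertices of any clique must share a bag in every tree decomposition; so some bag has ≥ 4 vertices and tw(G) ≥ 3. The upper and lower bounds meet at 3, so that is the treewidth.

Treewidth 3.
One optimal decomposition is:
Bags: B1 = {a, b, c, e}  B2 = {a, c, d, e}
Tree: B1–B2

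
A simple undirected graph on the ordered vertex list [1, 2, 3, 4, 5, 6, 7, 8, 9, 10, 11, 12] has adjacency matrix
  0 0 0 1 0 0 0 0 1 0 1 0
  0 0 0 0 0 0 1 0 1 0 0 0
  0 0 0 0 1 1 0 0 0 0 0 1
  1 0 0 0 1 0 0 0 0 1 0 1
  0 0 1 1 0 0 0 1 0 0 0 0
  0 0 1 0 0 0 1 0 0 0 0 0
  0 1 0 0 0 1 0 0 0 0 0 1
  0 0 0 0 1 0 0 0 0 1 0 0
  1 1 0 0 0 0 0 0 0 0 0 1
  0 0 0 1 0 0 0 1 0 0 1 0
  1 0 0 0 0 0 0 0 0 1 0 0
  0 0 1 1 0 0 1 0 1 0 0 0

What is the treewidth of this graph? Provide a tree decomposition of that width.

Treewidth 3.
One such decomposition:
Bags: B1 = {5, 8, 10, 11}  B2 = {4, 5, 10, 11}  B3 = {1, 4, 5, 11}  B4 = {1, 3, 4, 5}  B5 = {1, 3, 4, 12}  B6 = {1, 3, 9, 12}  B7 = {3, 6, 9, 12}  B8 = {6, 7, 9, 12}  B9 = {2, 6, 7, 9}
Tree: B1–B2, B2–B3, B3–B4, B4–B5, B5–B6, B6–B7, B7–B8, B8–B9

The largest bag has 4 vertices, giving width 3; this decomposition certifies tw(G) ≤ 3. For the lower bound: the 4 vertex sets {8,10,11}, {5}, {4}, {1,3,9,12} are disjoint, each induces a connected subgraph, and every pair is joined by at least one edge of G. Contracting each set to a single vertex therefore yields K_{4} as a minor, and since treewidth is minor-monotone, tw(G) ≥ tw(K_{4}) = 3. Combining the bounds, tw(G) = 3.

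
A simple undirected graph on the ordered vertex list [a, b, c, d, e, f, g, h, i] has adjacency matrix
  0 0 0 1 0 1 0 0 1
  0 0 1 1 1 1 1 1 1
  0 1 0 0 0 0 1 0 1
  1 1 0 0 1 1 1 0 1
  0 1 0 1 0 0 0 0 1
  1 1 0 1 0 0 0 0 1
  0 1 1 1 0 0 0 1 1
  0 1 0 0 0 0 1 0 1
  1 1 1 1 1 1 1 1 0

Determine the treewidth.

3

A width-3 tree decomposition is:
Bags: B1 = {b, d, e, i}  B2 = {b, d, g, i}  B3 = {b, g, h, i}  B4 = {b, d, f, i}  B5 = {a, d, f, i}  B6 = {b, c, g, i}
Tree: B1–B2, B2–B3, B2–B4, B4–B5, B3–B6
The largest bag has 4 vertices, giving width 3; this decomposition certifies tw(G) ≤ 3. On the other hand G contains the 4-clique {a, d, f, i}. A clique must lie in a single bag of any decomposition, so no decomposition can have width below 3. Therefore the treewidth is 3.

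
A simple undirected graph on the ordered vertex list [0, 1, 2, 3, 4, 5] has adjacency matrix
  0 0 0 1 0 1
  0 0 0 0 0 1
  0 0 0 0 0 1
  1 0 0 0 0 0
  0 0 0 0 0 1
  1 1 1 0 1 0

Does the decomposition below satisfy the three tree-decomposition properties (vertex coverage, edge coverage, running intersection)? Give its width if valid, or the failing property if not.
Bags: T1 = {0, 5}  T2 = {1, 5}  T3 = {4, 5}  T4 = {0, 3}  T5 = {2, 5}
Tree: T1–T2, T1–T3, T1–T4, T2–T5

Yes; width 1.

Checking the three conditions: (i) the bags cover all of {0, 1, 2, 3, 4, 5}; (ii) for each edge, some bag contains both endpoints; (iii) the bags containing any fixed vertex form a subtree. All hold, so the decomposition is valid with width 2 − 1 = 1.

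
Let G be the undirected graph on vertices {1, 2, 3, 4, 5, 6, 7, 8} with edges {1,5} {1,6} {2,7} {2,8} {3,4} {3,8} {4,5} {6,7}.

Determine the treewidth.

2

A width-2 tree decomposition is:
Bags: B1 = {1, 5, 6}  B2 = {5, 6, 7}  B3 = {2, 5, 7}  B4 = {2, 5, 8}  B5 = {3, 5, 8}  B6 = {3, 4, 5}
Tree: B1–B2, B2–B3, B3–B4, B4–B5, B5–B6
Each bag holds 3 vertices, so the decomposition has width 2, which upper-bounds the treewidth. The edges 5–1–6–7–2–8–3–4–5 form a cycle, so G is not a tree and its treewidth is at least 2. Therefore the treewidth is 2.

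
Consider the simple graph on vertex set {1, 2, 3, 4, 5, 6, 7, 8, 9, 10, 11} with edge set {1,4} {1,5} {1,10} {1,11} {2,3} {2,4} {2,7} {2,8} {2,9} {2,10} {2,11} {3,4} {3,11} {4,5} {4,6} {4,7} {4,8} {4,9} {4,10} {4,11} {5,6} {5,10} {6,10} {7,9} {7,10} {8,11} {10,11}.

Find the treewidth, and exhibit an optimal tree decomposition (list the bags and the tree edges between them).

Every bag has size at most 4, so the width is 4 − 1 = 3 and tw(G) ≤ 3. On the other hand G contains the 4-clique {1, 4, 10, 11}. A clique must lie in a single bag of any decomposition, so no decomposition can have width below 3. Combining the bounds, tw(G) = 3.

Treewidth 3.
One such decomposition:
Bags: B1 = {2, 4, 10, 11}  B2 = {1, 4, 10, 11}  B3 = {2, 4, 8, 11}  B4 = {2, 3, 4, 11}  B5 = {1, 4, 5, 10}  B6 = {2, 4, 7, 10}  B7 = {4, 5, 6, 10}  B8 = {2, 4, 7, 9}
Tree: B1–B2, B1–B3, B1–B4, B2–B5, B1–B6, B5–B7, B6–B8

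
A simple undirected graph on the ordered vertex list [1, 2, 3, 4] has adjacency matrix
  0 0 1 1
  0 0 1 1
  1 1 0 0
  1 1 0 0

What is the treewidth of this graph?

A width-2 tree decomposition is:
Bags: B1 = {1, 2, 3}  B2 = {1, 2, 4}
Tree: B1–B2
Each bag holds 3 vertices, so the decomposition has width 2, which upper-bounds the treewidth. For the lower bound, G contains the cycle 2–3–1–4–2, so G is not a forest; only forests have treewidth ≤ 1, hence tw(G) ≥ 2. The upper and lower bounds meet at 2, so that is the treewidth.

2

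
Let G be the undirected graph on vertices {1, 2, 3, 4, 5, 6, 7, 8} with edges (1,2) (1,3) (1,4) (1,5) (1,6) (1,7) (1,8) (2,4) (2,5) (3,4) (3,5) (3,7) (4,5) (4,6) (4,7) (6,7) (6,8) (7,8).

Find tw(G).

A width-3 tree decomposition is:
Bags: B1 = {1, 4, 6, 7}  B2 = {1, 6, 7, 8}  B3 = {1, 3, 4, 7}  B4 = {1, 3, 4, 5}  B5 = {1, 2, 4, 5}
Tree: B1–B2, B1–B3, B3–B4, B4–B5
The largest bag has 4 vertices, giving width 3; this decomposition certifies tw(G) ≤ 3. For the lower bound, the 4 vertices {1, 6, 7, 8} are pairwise adjacent, and any tree decomposition puts a clique entirely inside one bag — forcing width ≥ 3. Combining the bounds, tw(G) = 3.

3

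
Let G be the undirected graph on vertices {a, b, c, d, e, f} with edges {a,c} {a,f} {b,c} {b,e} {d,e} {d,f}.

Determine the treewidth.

A width-2 tree decomposition is:
Bags: B1 = {d, e, f}  B2 = {b, e, f}  B3 = {b, c, f}  B4 = {a, c, f}
Tree: B1–B2, B2–B3, B3–B4
Each bag holds 3 vertices, so the decomposition has width 2, which upper-bounds the treewidth. Since f–d–e–b–c–a–f is a cycle in G, G is not acyclic. Forests are exactly the graphs of treewidth ≤ 1, so tw(G) ≥ 2. Therefore the treewidth is 2.

2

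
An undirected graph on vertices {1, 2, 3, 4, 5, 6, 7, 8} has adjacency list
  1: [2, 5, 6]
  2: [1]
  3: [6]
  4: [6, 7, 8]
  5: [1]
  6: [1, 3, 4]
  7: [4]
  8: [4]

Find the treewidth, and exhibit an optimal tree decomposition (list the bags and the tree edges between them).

Treewidth 1.
One optimal decomposition is:
Bags: B1 = {1, 5}  B2 = {1, 6}  B3 = {3, 6}  B4 = {4, 6}  B5 = {1, 2}  B6 = {4, 7}  B7 = {4, 8}
Tree: B1–B2, B2–B3, B2–B4, B2–B5, B4–B6, B4–B7

Each bag holds 2 vertices, so the decomposition has width 1, which upper-bounds the treewidth. G has an edge, so its treewidth is at least 1. The upper and lower bounds meet at 1, so that is the treewidth.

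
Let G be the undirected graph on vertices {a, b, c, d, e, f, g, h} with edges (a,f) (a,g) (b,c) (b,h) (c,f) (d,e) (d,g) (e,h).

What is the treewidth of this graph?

2

A width-2 tree decomposition is:
Bags: B1 = {b, c, h}  B2 = {c, e, h}  B3 = {c, d, e}  B4 = {c, d, g}  B5 = {a, c, g}  B6 = {a, c, f}
Tree: B1–B2, B2–B3, B3–B4, B4–B5, B5–B6
Each bag holds 3 vertices, so the decomposition has width 2, which upper-bounds the treewidth. The edges c–b–h–e–d–g–a–f–c form a cycle, so G is not a tree and its treewidth is at least 2. Therefore the treewidth is 2.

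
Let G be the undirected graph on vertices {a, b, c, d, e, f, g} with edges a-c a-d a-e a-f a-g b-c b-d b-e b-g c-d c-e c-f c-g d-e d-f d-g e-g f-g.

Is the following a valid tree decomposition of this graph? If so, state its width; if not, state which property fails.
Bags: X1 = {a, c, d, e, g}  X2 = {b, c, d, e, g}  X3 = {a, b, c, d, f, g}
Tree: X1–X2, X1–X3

A tree decomposition must satisfy three properties: every vertex lies in some bag; for every edge, both endpoints lie together in some bag; and for every vertex, the bags containing it form a connected subtree. Here bags containing vertex b are not connected in the tree, so the decomposition is invalid.

No — bags containing vertex b are not connected in the tree.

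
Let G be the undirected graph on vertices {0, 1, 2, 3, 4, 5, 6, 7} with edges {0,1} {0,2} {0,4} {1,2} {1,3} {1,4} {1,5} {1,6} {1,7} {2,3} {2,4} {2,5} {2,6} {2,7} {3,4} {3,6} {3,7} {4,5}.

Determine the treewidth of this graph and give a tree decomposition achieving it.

Every bag has size at most 4, so the width is 4 − 1 = 3 and tw(G) ≤ 3. On the other hand G contains the 4-clique {0, 1, 2, 4}. A clique must lie in a single bag of any decomposition, so no decomposition can have width below 3. Therefore the treewidth is 3.

Treewidth 3.
One optimal decomposition is:
Bags: B1 = {0, 1, 2, 4}  B2 = {1, 2, 4, 5}  B3 = {1, 2, 3, 4}  B4 = {1, 2, 3, 6}  B5 = {1, 2, 3, 7}
Tree: B1–B2, B1–B3, B3–B4, B4–B5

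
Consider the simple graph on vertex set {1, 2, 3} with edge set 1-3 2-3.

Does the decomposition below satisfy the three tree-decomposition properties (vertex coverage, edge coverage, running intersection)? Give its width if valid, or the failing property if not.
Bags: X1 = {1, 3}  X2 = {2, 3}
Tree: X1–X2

Yes; width 1.

Vertex coverage: the bags together contain {1, 2, 3}, the full vertex set. Edge coverage: each edge of G has both endpoints in at least one bag. Running intersection: for every vertex, the bags containing it form a connected subtree. All three properties hold, so this is a valid tree decomposition of width max|bag| − 1 = 1, and hence tw(G) ≤ 1.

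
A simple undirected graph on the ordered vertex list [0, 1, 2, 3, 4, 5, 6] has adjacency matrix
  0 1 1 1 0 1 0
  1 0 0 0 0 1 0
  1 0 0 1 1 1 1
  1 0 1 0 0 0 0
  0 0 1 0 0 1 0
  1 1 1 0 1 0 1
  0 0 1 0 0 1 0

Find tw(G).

2

A width-2 tree decomposition is:
Bags: B1 = {0, 2, 5}  B2 = {2, 4, 5}  B3 = {0, 1, 5}  B4 = {2, 5, 6}  B5 = {0, 2, 3}
Tree: B1–B2, B1–B3, B1–B4, B1–B5
The largest bag has 3 vertices, giving width 2; this decomposition certifies tw(G) ≤ 2. On the other hand G contains the 3-clique {0, 1, 5}. A clique must lie in a single bag of any decomposition, so no decomposition can have width below 2. Hence tw(G) = 2 exactly.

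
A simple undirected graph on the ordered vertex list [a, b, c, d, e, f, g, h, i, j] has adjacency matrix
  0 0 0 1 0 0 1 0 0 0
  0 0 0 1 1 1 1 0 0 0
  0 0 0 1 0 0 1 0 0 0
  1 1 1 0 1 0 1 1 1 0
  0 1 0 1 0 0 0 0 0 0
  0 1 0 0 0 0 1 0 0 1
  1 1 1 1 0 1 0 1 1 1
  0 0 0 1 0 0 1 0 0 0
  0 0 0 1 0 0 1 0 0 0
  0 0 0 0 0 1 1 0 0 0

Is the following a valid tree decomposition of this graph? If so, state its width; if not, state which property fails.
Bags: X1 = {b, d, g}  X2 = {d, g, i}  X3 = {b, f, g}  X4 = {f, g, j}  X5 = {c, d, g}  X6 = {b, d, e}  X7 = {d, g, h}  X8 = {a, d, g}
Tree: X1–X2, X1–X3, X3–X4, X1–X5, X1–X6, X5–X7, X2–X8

Yes; width 2.

Every vertex of G appears in some bag (union = {a, b, c, d, e, f, g, h, i, j}); every edge is covered by a bag; and for each vertex v the set of bags containing v is connected in the bag tree. The decomposition is therefore valid. The largest bag has 3 vertices, so the width is 2.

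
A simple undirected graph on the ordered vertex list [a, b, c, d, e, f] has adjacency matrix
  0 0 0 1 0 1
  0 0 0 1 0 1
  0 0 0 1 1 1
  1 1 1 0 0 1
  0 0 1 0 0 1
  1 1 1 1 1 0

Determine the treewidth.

2

A width-2 tree decomposition is:
Bags: B1 = {c, d, f}  B2 = {b, d, f}  B3 = {c, e, f}  B4 = {a, d, f}
Tree: B1–B2, B1–B3, B1–B4
Every bag has size at most 3, so the width is 3 − 1 = 2 and tw(G) ≤ 2. On the other hand G contains the 3-clique {c, d, f}. A clique must lie in a single bag of any decomposition, so no decomposition can have width below 2. Combining the bounds, tw(G) = 2.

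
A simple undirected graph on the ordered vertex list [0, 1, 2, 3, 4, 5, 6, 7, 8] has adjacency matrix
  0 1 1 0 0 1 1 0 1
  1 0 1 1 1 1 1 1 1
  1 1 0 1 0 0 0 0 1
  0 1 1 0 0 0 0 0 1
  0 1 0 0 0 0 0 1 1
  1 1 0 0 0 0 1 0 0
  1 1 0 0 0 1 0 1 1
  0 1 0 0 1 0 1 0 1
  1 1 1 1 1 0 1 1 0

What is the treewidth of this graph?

A width-3 tree decomposition is:
Bags: B1 = {0, 1, 2, 8}  B2 = {0, 1, 6, 8}  B3 = {1, 6, 7, 8}  B4 = {1, 2, 3, 8}  B5 = {1, 4, 7, 8}  B6 = {0, 1, 5, 6}
Tree: B1–B2, B2–B3, B1–B4, B3–B5, B2–B6
Each bag holds 4 vertices, so the decomposition has width 3, which upper-bounds the treewidth. For the lower bound, the 4 vertices {0, 1, 2, 8} are pairwise adjacent, and any tree decomposition puts a clique entirely inside one bag — forcing width ≥ 3. The upper and lower bounds meet at 3, so that is the treewidth.

3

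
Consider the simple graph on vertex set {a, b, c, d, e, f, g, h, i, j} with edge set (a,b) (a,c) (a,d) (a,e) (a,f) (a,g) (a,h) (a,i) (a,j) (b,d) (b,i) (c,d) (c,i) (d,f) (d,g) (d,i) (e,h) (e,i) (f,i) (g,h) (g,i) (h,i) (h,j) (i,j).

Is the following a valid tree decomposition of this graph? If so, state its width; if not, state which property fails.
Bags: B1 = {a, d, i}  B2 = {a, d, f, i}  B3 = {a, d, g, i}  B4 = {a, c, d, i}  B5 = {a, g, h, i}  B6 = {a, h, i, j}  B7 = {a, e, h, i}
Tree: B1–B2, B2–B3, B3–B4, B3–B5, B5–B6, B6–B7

No — vertex b appears in no bag.

A tree decomposition must satisfy three properties: every vertex lies in some bag; for every edge, both endpoints lie together in some bag; and for every vertex, the bags containing it form a connected subtree. Here vertex b appears in no bag, so the decomposition is invalid.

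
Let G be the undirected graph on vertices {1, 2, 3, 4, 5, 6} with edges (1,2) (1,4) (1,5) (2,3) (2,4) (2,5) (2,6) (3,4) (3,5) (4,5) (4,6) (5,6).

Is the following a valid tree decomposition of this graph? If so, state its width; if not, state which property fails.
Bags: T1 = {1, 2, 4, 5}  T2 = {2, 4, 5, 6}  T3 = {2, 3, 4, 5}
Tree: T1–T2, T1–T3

Vertex coverage: the bags together contain {1, 2, 3, 4, 5, 6}, the full vertex set. Edge coverage: each edge of G has both endpoints in at least one bag. Running intersection: for every vertex, the bags containing it form a connected subtree. All three properties hold, so this is a valid tree decomposition of width max|bag| − 1 = 3, and hence tw(G) ≤ 3.

Yes; width 3.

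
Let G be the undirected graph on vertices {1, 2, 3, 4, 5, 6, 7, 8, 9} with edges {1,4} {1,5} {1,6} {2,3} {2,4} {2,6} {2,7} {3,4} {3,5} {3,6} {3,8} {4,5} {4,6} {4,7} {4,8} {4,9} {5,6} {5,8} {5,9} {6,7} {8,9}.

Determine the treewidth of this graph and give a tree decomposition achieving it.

Every bag has size at most 4, so the width is 4 − 1 = 3 and tw(G) ≤ 3. Conversely, {2, 3, 4, 6} is a clique of size 4, and the vertices of any clique must share a bag in every tree decomposition; so some bag has ≥ 4 vertices and tw(G) ≥ 3. Combining the bounds, tw(G) = 3.

Treewidth 3.
One such decomposition:
Bags: B1 = {4, 5, 8, 9}  B2 = {3, 4, 5, 8}  B3 = {3, 4, 5, 6}  B4 = {1, 4, 5, 6}  B5 = {2, 3, 4, 6}  B6 = {2, 4, 6, 7}
Tree: B1–B2, B2–B3, B3–B4, B3–B5, B5–B6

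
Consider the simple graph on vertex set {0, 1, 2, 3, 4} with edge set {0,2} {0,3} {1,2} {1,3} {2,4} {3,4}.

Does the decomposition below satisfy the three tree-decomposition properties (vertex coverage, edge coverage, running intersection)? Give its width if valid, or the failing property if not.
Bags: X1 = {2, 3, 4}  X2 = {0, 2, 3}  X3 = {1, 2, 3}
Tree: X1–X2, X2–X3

Yes; width 2.

Every vertex of G appears in some bag (union = {0, 1, 2, 3, 4}); every edge is covered by a bag; and for each vertex v the set of bags containing v is connected in the bag tree. The decomposition is therefore valid. The largest bag has 3 vertices, so the width is 2.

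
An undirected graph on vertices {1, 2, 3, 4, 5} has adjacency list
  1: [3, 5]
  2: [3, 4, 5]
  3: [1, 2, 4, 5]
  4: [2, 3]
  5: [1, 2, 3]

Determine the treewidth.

2

A width-2 tree decomposition is:
Bags: B1 = {1, 3, 5}  B2 = {2, 3, 5}  B3 = {2, 3, 4}
Tree: B1–B2, B2–B3
Each bag holds 3 vertices, so the decomposition has width 2, which upper-bounds the treewidth. On the other hand G contains the 3-clique {1, 3, 5}. A clique must lie in a single bag of any decomposition, so no decomposition can have width below 2. Therefore the treewidth is 2.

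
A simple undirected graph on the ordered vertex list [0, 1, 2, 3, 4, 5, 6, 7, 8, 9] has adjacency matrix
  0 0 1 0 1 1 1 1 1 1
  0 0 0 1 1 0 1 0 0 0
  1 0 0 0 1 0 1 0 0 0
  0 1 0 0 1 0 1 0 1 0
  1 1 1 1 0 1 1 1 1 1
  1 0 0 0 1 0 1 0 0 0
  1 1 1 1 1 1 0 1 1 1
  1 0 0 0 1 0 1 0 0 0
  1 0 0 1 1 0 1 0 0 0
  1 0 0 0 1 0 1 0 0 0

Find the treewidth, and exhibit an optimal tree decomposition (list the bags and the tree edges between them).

The largest bag has 4 vertices, giving width 3; this decomposition certifies tw(G) ≤ 3. Conversely, {0, 2, 4, 6} is a clique of size 4, and the vertices of any clique must share a bag in every tree decomposition; so some bag has ≥ 4 vertices and tw(G) ≥ 3. The upper and lower bounds meet at 3, so that is the treewidth.

Treewidth 3.
One optimal decomposition is:
Bags: B1 = {0, 4, 6, 9}  B2 = {0, 4, 6, 8}  B3 = {0, 2, 4, 6}  B4 = {0, 4, 5, 6}  B5 = {0, 4, 6, 7}  B6 = {3, 4, 6, 8}  B7 = {1, 3, 4, 6}
Tree: B1–B2, B1–B3, B2–B4, B3–B5, B2–B6, B6–B7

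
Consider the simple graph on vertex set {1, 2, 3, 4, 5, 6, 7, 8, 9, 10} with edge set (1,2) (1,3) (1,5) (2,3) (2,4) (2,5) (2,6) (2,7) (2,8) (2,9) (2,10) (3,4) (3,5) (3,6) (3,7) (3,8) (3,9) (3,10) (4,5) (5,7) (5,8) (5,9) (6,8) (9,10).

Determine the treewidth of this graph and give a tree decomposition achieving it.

Treewidth 3.
One optimal decomposition is:
Bags: B1 = {2, 3, 4, 5}  B2 = {2, 3, 5, 7}  B3 = {2, 3, 5, 9}  B4 = {2, 3, 9, 10}  B5 = {2, 3, 5, 8}  B6 = {2, 3, 6, 8}  B7 = {1, 2, 3, 5}
Tree: B1–B2, B2–B3, B3–B4, B3–B5, B5–B6, B5–B7

Every bag has size at most 4, so the width is 4 − 1 = 3 and tw(G) ≤ 3. Conversely, {2, 3, 9, 10} is a clique of size 4, and the vertices of any clique must share a bag in every tree decomposition; so some bag has ≥ 4 vertices and tw(G) ≥ 3. Hence tw(G) = 3 exactly.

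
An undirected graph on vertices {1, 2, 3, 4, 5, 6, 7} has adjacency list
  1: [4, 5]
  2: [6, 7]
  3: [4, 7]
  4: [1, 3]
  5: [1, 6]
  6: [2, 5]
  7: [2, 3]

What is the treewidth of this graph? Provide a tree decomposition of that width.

Every bag has size at most 3, so the width is 3 − 1 = 2 and tw(G) ≤ 2. Since 3–7–2–6–5–1–4–3 is a cycle in G, G is not acyclic. Forests are exactly the graphs of treewidth ≤ 1, so tw(G) ≥ 2. Combining the bounds, tw(G) = 2.

Treewidth 2.
Bags: B1 = {2, 3, 7}  B2 = {2, 3, 6}  B3 = {3, 5, 6}  B4 = {1, 3, 5}  B5 = {1, 3, 4}
Tree: B1–B2, B2–B3, B3–B4, B4–B5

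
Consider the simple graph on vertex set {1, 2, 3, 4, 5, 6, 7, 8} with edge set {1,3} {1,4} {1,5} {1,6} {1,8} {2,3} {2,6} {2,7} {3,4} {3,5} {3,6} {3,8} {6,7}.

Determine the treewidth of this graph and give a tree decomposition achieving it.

Treewidth 2.
One optimal decomposition is:
Bags: B1 = {2, 3, 6}  B2 = {1, 3, 6}  B3 = {1, 3, 4}  B4 = {1, 3, 8}  B5 = {1, 3, 5}  B6 = {2, 6, 7}
Tree: B1–B2, B2–B3, B3–B4, B2–B5, B1–B6

Each bag holds 3 vertices, so the decomposition has width 2, which upper-bounds the treewidth. For the lower bound, the 3 vertices {1, 3, 8} are pairwise adjacent, and any tree decomposition puts a clique entirely inside one bag — forcing width ≥ 2. The upper and lower bounds meet at 2, so that is the treewidth.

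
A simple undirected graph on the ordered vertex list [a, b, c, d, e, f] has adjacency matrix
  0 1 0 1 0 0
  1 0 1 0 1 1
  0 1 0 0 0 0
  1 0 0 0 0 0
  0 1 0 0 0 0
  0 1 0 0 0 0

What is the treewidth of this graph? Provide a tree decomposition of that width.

Each bag holds 2 vertices, so the decomposition has width 1, which upper-bounds the treewidth. G has an edge, so its treewidth is at least 1. Combining the bounds, tw(G) = 1.

Treewidth 1.
One such decomposition:
Bags: B1 = {a, b}  B2 = {a, d}  B3 = {b, c}  B4 = {b, f}  B5 = {b, e}
Tree: B1–B2, B1–B3, B1–B4, B4–B5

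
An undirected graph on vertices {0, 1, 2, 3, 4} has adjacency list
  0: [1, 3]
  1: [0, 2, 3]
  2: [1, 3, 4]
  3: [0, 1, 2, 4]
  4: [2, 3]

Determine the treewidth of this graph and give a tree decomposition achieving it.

Every bag has size at most 3, so the width is 3 − 1 = 2 and tw(G) ≤ 2. For the lower bound, the 3 vertices {0, 1, 3} are pairwise adjacent, and any tree decomposition puts a clique entirely inside one bag — forcing width ≥ 2. The upper and lower bounds meet at 2, so that is the treewidth.

Treewidth 2.
Bags: B1 = {1, 2, 3}  B2 = {0, 1, 3}  B3 = {2, 3, 4}
Tree: B1–B2, B1–B3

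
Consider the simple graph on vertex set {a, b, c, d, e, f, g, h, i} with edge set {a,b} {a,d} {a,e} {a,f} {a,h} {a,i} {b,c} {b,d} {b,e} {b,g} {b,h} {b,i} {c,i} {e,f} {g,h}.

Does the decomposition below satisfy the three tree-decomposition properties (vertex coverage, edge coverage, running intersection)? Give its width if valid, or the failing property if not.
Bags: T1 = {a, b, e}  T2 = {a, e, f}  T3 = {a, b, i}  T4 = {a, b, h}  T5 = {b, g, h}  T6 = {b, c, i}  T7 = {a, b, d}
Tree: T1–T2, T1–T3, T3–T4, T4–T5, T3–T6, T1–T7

Yes; width 2.

Every vertex of G appears in some bag (union = {a, b, c, d, e, f, g, h, i}); every edge is covered by a bag; and for each vertex v the set of bags containing v is connected in the bag tree. The decomposition is therefore valid. The largest bag has 3 vertices, so the width is 2.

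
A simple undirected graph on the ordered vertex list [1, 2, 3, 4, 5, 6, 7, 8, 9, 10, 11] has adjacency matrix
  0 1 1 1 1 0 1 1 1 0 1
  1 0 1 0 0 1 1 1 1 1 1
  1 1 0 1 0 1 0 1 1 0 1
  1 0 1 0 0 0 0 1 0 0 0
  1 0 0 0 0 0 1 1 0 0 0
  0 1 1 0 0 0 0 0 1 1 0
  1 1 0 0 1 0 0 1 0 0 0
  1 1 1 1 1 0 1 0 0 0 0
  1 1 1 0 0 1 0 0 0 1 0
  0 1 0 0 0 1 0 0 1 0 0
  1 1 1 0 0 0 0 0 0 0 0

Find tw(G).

A width-3 tree decomposition is:
Bags: B1 = {1, 2, 3, 9}  B2 = {1, 2, 3, 11}  B3 = {1, 2, 3, 8}  B4 = {1, 2, 7, 8}  B5 = {1, 3, 4, 8}  B6 = {1, 5, 7, 8}  B7 = {2, 3, 6, 9}  B8 = {2, 6, 9, 10}
Tree: B1–B2, B2–B3, B3–B4, B3–B5, B4–B6, B1–B7, B7–B8
Every bag has size at most 4, so the width is 4 − 1 = 3 and tw(G) ≤ 3. Conversely, {1, 2, 3, 8} is a clique of size 4, and the vertices of any clique must share a bag in every tree decomposition; so some bag has ≥ 4 vertices and tw(G) ≥ 3. The upper and lower bounds meet at 3, so that is the treewidth.

3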